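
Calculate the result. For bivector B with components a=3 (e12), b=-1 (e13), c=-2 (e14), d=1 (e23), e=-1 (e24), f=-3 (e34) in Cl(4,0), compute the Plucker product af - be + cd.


Plucker relation: af - be + cd
a*f = 3*(-3) = -9
b*e = (-1)*(-1) = 1
c*d = (-2)*1 = -2
af - be + cd = -9 - 1 + (-2)
= -12


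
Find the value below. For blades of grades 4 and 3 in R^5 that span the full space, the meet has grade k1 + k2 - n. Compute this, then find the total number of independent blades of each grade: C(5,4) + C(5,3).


Meet grade = grade(A) + grade(B) - n
= 4 + 3 - 5 = 2
C(5,4) = 5
C(5,3) = 10
dim_A + dim_B = 5 + 10 = 15


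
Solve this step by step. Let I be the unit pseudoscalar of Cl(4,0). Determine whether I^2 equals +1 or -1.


The pseudoscalar I = e1...e_n (product of all n generators) of Cl(p,q) satisfies I^2 = (-1)^(q + n(n-1)/2).
p = 4, q = 0, n = p + q = 4
n(n-1)/2 = 4 * 3 / 2 = 6
Exponent = q + n(n-1)/2 = 0 + 6 = 6
I^2 = (-1)^6 = +1


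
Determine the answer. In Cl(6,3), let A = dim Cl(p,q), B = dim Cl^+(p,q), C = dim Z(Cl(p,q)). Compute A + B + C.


n = 6 + 3 = 9
Total dim = 2^9 = 512
Even subalgebra dim = 2^8 = 256
n is odd, so center dim = 2
Sum = 512 + 256 + 2 = 770


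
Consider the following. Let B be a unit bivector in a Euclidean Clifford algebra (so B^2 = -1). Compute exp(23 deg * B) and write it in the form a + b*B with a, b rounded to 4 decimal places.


For a unit bivector B with B^2 = -1, the exponential series gives
e^(theta*B) = cos(theta) + sin(theta)*B (the GA analogue of Euler's formula).
theta = 23 degrees = 0.401426 rad
cos(23 deg) = 0.9205
sin(23 deg) = 0.3907
exp(theta*B) = 0.9205 + 0.3907*B


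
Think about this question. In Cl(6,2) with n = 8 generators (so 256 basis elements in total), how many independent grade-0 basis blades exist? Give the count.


Number of grade-k basis blades in Cl(p,q) with n = p + q is C(n, k).
n = 6 + 2 = 8
C(8, 0) = 8! / (0! * 8!)
= 40320 / (1 * 40320)
= 1


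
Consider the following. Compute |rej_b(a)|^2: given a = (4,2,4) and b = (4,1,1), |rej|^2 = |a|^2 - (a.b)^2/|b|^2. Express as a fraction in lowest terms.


|a|^2 = 4^2 + 2^2 + 4^2 = 36
|b|^2 = 4^2 + 1^2 + 1^2 = 18
a . b = 4*4 + 2*1 + 4*1 = 22
(a.b)^2 = 22^2 = 484
|rej|^2 = 36 - 484/18
= (648 - 484)/18
= 164/18
In lowest terms: 82/9


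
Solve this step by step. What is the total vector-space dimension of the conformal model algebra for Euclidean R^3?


The conformal model of R^3 uses Cl(4,1): the 3 Euclidean generators plus two extra orthogonal generators e+ (e+^2 = +1) and e- (e-^2 = -1), from which the null vectors e0, einf are built.
Number of generators m = 3 + 2 = 5.
dim Cl(p,q) = 2^m = 2^5 = 32


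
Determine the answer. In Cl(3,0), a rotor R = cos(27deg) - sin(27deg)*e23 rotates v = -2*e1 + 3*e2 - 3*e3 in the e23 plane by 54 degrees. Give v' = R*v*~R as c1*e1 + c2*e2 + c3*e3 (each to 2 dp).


Rotor R = cos(27deg) - sin(27deg)*e23
Rotation angle theta = 2 * 27 = 54 degrees in the e23 plane (e2 -> e3).
The component perpendicular to the plane (e1) is invariant: v'_1 = v1 = -2.00
cos(54deg) = 0.5878, sin(54deg) = 0.8090
v'_2 = v2*cos(theta) - v3*sin(theta) = 3*0.5878 - (-3)*0.8090 = 4.19
v'_3 = v2*sin(theta) + v3*cos(theta) = 3*0.8090 + (-3)*0.5878 = 0.66
v' = -2.00*e1 + 4.19*e2 + 0.66*e3


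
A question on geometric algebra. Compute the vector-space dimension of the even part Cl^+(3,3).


Even subalgebra dimension = 2^(n-1)
n = 3 + 3 = 6
2^(6 - 1) = 2^5 = 32
Verification: sum of C(6,k) for even k = 1 + 15 + 15 + 1 = 32
Result = 32


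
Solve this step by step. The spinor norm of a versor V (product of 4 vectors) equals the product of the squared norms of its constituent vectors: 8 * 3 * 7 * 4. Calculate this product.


Spinor norm N(V) = |v1|^2 * |v2|^2 * ... * |v4|^2
= 8 * 3 * 7 * 4
Running product: 8, 24, 168, 672
N(V) = 672


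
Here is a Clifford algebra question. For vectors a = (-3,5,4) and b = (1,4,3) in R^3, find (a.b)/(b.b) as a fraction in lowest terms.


Projection coefficient = (a . b) / (b . b)
a . b = (-3)*1 + 5*4 + 4*3
= -3 + 20 + 12 = 29
b . b = 1^2 + 4^2 + 3^2
= 1 + 16 + 9 = 26
Coefficient = 29/26
In lowest terms: 29/26


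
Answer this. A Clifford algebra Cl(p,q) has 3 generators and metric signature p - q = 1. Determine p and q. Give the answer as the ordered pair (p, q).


We need p + q = 3 and p - q = 1.
Adding: 2p = 3 + 1 = 4, so p = 2.
Then q = 3 - 2 = 1.
(p, q) = (2, 1)


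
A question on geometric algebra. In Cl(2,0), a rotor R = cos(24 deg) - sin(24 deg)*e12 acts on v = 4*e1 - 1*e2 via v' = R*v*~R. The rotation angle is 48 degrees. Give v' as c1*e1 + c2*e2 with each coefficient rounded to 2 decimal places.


Rotor R = cos(24deg) - sin(24deg)*e12
Rotation angle theta = 2 * 24 = 48 degrees
v' = R*v*~R rotates v by theta.
cos(48deg) = 0.6691, sin(48deg) = 0.7431
v'_1 = 4*cos(48deg) - (-1)*sin(48deg)
= 4*0.6691 - (-1)*0.7431
= 3.42
v'_2 = 4*sin(48deg) + (-1)*cos(48deg)
= 4*0.7431 + (-1)*0.6691
= 2.30
v' = 3.42*e1 + 2.30*e2


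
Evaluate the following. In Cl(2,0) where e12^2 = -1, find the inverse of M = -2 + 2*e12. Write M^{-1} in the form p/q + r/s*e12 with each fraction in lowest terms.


M = -2 + 2*e12, where e12^2 = -1.
Since M commutes with its reverse ~M = a - b*e12, M * ~M = a^2 - b^2*e12^2 = a^2 + b^2.
So M^{-1} = ~M / (a^2 + b^2) = (a - b*e12)/(a^2 + b^2).
a^2 + b^2 = 4 + 4 = 8
Scalar part = -2/8 = -1/4
Bivector coeff = -2/8 = -1/4
M^{-1} = -1/4 - 1/4*e12


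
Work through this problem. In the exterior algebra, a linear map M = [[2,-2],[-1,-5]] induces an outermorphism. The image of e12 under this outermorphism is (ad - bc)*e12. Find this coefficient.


The outermorphism of a linear map f sends e1^e2 to f(e1)^f(e2).
f(e1) = 2*e1 - 1*e2
f(e2) = -2*e1 - 5*e2
f(e1) ^ f(e2) = (2*e1 - 1*e2) ^ (-2*e1 - 5*e2)
= 2*(-5)*e12 + (-1)*(-2)*e21
= (-10 - 2)*e12
= -12*e12
Coefficient = -12


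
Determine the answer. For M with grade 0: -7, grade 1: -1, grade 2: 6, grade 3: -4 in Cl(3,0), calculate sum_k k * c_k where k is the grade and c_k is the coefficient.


Grade-weighted sum = sum of grade_k * coefficient_k
0*(-7) = 0
1*(-1) = -1
2*6 = 12
3*(-4) = -12
Total = 0 + (-1) + 12 + (-12) = -1


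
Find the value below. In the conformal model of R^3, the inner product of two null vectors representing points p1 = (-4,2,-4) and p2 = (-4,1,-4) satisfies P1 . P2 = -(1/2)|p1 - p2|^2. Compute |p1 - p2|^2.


p1 - p2 = (0, 1, 0)
|p1 - p2|^2 = 0^2 + 1^2 + 0^2
= 0 + 1 + 0
= 1


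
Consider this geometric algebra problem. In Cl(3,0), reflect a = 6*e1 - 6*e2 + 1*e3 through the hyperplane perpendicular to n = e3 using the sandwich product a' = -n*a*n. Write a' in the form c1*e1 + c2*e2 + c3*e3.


Reflection formula: a' = -n*a*n, with n = e3 (unit vector, n^2 = 1).
For reflection through hyperplane perp to e3:
The component along e3 flips sign, others stay.
a = (6, -6, 1)
a' = (6, -6, -1)
a' = 6*e1 - 6*e2 - 1*e3


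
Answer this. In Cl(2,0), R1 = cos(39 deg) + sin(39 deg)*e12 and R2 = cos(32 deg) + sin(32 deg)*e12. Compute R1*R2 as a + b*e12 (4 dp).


Same-plane rotors commute and their half-angles add:
R1*R2 = cos(a1 + a2) + sin(a1 + a2)*e12.
a1 + a2 = 39 + 32 = 71 deg
cos(71 deg) = 0.3256
sin(71 deg) = 0.9455
R1*R2 = 0.3256 + 0.9455*e12


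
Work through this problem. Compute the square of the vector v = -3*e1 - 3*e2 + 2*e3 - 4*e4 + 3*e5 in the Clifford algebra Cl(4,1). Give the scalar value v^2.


v^2 = sum of c_i^2 * e_i^2
Positive signature terms (e_i^2 = +1): (-3)^2 + (-3)^2 + 2^2 + (-4)^2 = 38
Negative signature terms (e_j^2 = -1): 3^2 = 9
v^2 = 38 - 9 = 29


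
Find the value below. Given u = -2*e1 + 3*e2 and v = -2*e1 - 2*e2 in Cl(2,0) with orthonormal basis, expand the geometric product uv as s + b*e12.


Expand: (-2*e1 + 3*e2)(-2*e1 - 2*e2)
= (-2)*(-2)*e1e1 + (-2)*(-2)*e1e2 + 3*(-2)*e2e1 + 3*(-2)*e2e2
Using e1^2 = e2^2 = 1, e2e1 = -e1e2:
Scalar part s = (-2)*(-2) + 3*(-2) = 4 + (-6) = -2
Bivector part b = (-2)*(-2) - 3*(-2) = 4 - (-6) = 10
uv = -2 + 10*e12


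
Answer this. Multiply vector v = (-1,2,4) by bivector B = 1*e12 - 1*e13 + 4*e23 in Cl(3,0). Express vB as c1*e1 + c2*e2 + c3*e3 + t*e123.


vB has grade-1 (vector) and grade-3 (trivector) parts: vB = (v _| B) + (v ^ B).
Vector part <vB>_1:
  e1: -v2*b12 - v3*b13 = -(2)*(1) - (4)*(-1) = 2
  e2: v1*b12 - v3*b23 = (-1)*(1) - (4)*(4) = -17
  e3: v1*b13 + v2*b23 = (-1)*(-1) + (2)*(4) = 9
Trivector part <vB>_3:
  e123: v1*b23 - v2*b13 + v3*b12 = (-1)*(4) - (2)*(-1) + (4)*(1) = 2
vB = 2*e1 - 17*e2 + 9*e3 + 2*e123


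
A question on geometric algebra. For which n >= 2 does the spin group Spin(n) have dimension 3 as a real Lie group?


dim Spin(n) = dim so(n) = n(n-1)/2.
Solve n(n-1)/2 = 3, i.e. n^2 - n - 6 = 0.
Discriminant = 1 + 8*3 = 25
n = (1 + sqrt(25))/2 = (1 + 5)/2 = 3


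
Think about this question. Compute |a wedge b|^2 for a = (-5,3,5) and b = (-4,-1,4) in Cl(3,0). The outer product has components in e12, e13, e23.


a wedge b = (a1*b2 - a2*b1)*e12 + (a1*b3 - a3*b1)*e13 + (a2*b3 - a3*b2)*e23
e12 coeff: (-5)*(-1) - 3*(-4) = 5 - (-12) = 17
e13 coeff: (-5)*4 - 5*(-4) = -20 - (-20) = 0
e23 coeff: 3*4 - 5*(-1) = 12 - (-5) = 17
|a wedge b|^2 = 17^2 + 0^2 + 17^2
= 289 + 0 + 289
= 578


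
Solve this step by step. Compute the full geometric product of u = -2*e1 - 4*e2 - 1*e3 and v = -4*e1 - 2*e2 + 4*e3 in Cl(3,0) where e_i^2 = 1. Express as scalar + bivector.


In Cl(3,0): e_i^2 = 1, e_ie_j = -e_je_i for i != j.
Scalar part = u . v = (-2)*(-4) + (-4)*(-2) + (-1)*4
= 8 + 8 + (-4) = 12
e12 coeff = (-2)*(-2) - (-4)*(-4) = 4 - 16 = -12
e13 coeff = (-2)*4 - (-1)*(-4) = -8 - 4 = -12
e23 coeff = (-4)*4 - (-1)*(-2) = -16 - 2 = -18
uv = 12 - 12*e12 - 12*e13 - 18*e23


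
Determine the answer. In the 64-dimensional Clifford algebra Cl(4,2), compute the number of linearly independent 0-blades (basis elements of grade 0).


Number of grade-k basis blades in Cl(p,q) with n = p + q is C(n, k).
n = 4 + 2 = 6
C(6, 0) = 6! / (0! * 6!)
= 720 / (1 * 720)
= 1


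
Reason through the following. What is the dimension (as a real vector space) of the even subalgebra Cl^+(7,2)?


Even subalgebra dimension = 2^(n-1)
n = 7 + 2 = 9
2^(9 - 1) = 2^8 = 256
Verification: sum of C(9,k) for even k = 1 + 36 + 126 + 84 + 9 = 256
Result = 256


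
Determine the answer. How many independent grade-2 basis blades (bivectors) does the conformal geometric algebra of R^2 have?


The conformal model of R^2 uses Cl(3,1) with m = 2 + 2 = 4 generators.
Number of grade-2 blades = C(m, 2) = C(4, 2)
= 4*3/2 = 6


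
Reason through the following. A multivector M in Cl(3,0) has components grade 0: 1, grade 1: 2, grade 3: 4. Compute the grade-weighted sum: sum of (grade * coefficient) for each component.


Grade-weighted sum = sum of grade_k * coefficient_k
0*1 = 0
1*2 = 2
3*4 = 12
Total = 0 + 2 + 12 = 14


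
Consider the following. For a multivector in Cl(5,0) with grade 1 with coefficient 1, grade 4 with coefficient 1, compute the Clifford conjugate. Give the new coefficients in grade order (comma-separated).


Clifford conjugate sign for grade k: (-1)^(k(k+1)/2)
Grade 1: (-1)^(1*2/2) = (-1)^1 = -1, coeff 1 -> -1
Grade 4: (-1)^(4*5/2) = (-1)^10 = 1, coeff 1 -> 1
Conjugated coefficients: -1, 1


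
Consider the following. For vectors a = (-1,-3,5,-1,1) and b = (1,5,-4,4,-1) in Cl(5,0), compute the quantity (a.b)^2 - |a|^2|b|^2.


a . b = (-1)*1 + (-3)*5 + 5*(-4) + (-1)*4 + 1*(-1)
= -1 + (-15) + (-20) + (-4) + (-1) = -41
|a|^2 = (-1)^2 + (-3)^2 + 5^2 + (-1)^2 + 1^2 = 37
|b|^2 = 1^2 + 5^2 + (-4)^2 + 4^2 + (-1)^2 = 59
(a.b)^2 = (-41)^2 = 1681
|a|^2 * |b|^2 = 37 * 59 = 2183
Result = 1681 - 2183 = -502


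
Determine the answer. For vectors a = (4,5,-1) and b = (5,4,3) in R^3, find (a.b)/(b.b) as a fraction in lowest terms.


Projection coefficient = (a . b) / (b . b)
a . b = 4*5 + 5*4 + (-1)*3
= 20 + 20 + (-3) = 37
b . b = 5^2 + 4^2 + 3^2
= 25 + 16 + 9 = 50
Coefficient = 37/50
In lowest terms: 37/50


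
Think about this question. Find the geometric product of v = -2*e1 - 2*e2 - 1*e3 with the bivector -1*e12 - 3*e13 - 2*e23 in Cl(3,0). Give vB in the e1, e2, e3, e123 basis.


vB has grade-1 (vector) and grade-3 (trivector) parts: vB = (v _| B) + (v ^ B).
Vector part <vB>_1:
  e1: -v2*b12 - v3*b13 = -(-2)*(-1) - (-1)*(-3) = -5
  e2: v1*b12 - v3*b23 = (-2)*(-1) - (-1)*(-2) = 0
  e3: v1*b13 + v2*b23 = (-2)*(-3) + (-2)*(-2) = 10
Trivector part <vB>_3:
  e123: v1*b23 - v2*b13 + v3*b12 = (-2)*(-2) - (-2)*(-3) + (-1)*(-1) = -1
vB = -5*e1 + 0*e2 + 10*e3 - 1*e123


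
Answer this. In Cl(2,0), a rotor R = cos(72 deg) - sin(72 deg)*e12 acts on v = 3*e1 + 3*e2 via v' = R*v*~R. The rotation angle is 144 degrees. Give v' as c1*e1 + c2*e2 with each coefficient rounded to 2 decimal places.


Rotor R = cos(72deg) - sin(72deg)*e12
Rotation angle theta = 2 * 72 = 144 degrees
v' = R*v*~R rotates v by theta.
cos(144deg) = -0.8090, sin(144deg) = 0.5878
v'_1 = 3*cos(144deg) - 3*sin(144deg)
= 3*(-0.8090) - 3*0.5878
= -4.19
v'_2 = 3*sin(144deg) + 3*cos(144deg)
= 3*0.5878 + 3*(-0.8090)
= -0.66
v' = -4.19*e1 - 0.66*e2


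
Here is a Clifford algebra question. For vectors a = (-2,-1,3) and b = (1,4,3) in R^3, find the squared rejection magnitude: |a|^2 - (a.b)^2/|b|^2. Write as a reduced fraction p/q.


|a|^2 = (-2)^2 + (-1)^2 + 3^2 = 14
|b|^2 = 1^2 + 4^2 + 3^2 = 26
a . b = (-2)*1 + (-1)*4 + 3*3 = 3
(a.b)^2 = 3^2 = 9
|rej|^2 = 14 - 9/26
= (364 - 9)/26
= 355/26
In lowest terms: 355/26


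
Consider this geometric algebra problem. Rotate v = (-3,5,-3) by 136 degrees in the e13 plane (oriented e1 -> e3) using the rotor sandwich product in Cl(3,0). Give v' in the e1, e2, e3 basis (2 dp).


Rotor R = cos(68deg) - sin(68deg)*e13
Rotation angle theta = 2 * 68 = 136 degrees in the e13 plane (e1 -> e3).
The component perpendicular to the plane (e2) is invariant: v'_2 = v2 = 5.00
cos(136deg) = -0.7193, sin(136deg) = 0.6947
v'_1 = v1*cos(theta) - v3*sin(theta) = -3*(-0.7193) - (-3)*0.6947 = 4.24
v'_3 = v1*sin(theta) + v3*cos(theta) = -3*0.6947 + (-3)*(-0.7193) = 0.07
v' = 4.24*e1 + 5.00*e2 + 0.07*e3


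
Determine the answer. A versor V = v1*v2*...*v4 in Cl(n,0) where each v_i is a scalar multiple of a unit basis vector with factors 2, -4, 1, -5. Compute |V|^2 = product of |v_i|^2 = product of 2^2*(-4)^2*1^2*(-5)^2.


Each vector v_i has |v_i|^2 = s_i^2
Squared scales: 2^2 = 4, (-4)^2 = 16, 1^2 = 1, (-5)^2 = 25
|V|^2 = 4 * 16 * 1 * 25
= 1600


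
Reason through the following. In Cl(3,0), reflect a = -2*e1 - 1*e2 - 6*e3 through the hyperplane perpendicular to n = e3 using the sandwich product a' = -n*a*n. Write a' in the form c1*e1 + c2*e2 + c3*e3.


Reflection formula: a' = -n*a*n, with n = e3 (unit vector, n^2 = 1).
For reflection through hyperplane perp to e3:
The component along e3 flips sign, others stay.
a = (-2, -1, -6)
a' = (-2, -1, 6)
a' = -2*e1 - 1*e2 + 6*e3


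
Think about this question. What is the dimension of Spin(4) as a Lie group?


Spin(n) double-covers SO(n); both have Lie algebra so(n) of dimension n(n-1)/2.
n = 4
n(n-1) = 4 * 3 = 12
dim Spin(4) = 12/2 = 6


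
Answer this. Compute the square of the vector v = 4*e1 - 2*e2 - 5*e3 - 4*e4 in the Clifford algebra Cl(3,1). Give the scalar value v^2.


v^2 = sum of c_i^2 * e_i^2
Positive signature terms (e_i^2 = +1): 4^2 + (-2)^2 + (-5)^2 = 45
Negative signature terms (e_j^2 = -1): (-4)^2 = 16
v^2 = 45 - 16 = 29


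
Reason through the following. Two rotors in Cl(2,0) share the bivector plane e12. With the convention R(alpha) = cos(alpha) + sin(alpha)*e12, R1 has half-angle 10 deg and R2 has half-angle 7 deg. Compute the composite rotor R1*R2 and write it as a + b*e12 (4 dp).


Same-plane rotors commute and their half-angles add:
R1*R2 = cos(a1 + a2) + sin(a1 + a2)*e12.
a1 + a2 = 10 + 7 = 17 deg
cos(17 deg) = 0.9563
sin(17 deg) = 0.2924
R1*R2 = 0.9563 + 0.2924*e12


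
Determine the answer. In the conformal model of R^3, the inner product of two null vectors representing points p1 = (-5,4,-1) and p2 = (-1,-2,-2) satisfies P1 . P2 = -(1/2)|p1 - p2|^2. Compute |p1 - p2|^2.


p1 - p2 = (-4, 6, 1)
|p1 - p2|^2 = (-4)^2 + 6^2 + 1^2
= 16 + 36 + 1
= 53


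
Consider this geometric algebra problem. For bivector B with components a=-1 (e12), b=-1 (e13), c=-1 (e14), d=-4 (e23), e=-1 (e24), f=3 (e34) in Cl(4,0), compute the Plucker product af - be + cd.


Plucker relation: af - be + cd
a*f = (-1)*3 = -3
b*e = (-1)*(-1) = 1
c*d = (-1)*(-4) = 4
af - be + cd = -3 - 1 + 4
= 0


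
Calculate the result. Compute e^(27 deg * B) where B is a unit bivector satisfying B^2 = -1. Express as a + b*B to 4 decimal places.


For a unit bivector B with B^2 = -1, the exponential series gives
e^(theta*B) = cos(theta) + sin(theta)*B (the GA analogue of Euler's formula).
theta = 27 degrees = 0.471239 rad
cos(27 deg) = 0.8910
sin(27 deg) = 0.4540
exp(theta*B) = 0.8910 + 0.4540*B


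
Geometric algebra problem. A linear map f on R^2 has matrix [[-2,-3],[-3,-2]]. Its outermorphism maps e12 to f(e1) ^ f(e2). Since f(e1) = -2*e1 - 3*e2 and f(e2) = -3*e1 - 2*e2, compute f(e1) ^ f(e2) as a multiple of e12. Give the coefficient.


The outermorphism of a linear map f sends e1^e2 to f(e1)^f(e2).
f(e1) = -2*e1 - 3*e2
f(e2) = -3*e1 - 2*e2
f(e1) ^ f(e2) = (-2*e1 - 3*e2) ^ (-3*e1 - 2*e2)
= (-2)*(-2)*e12 + (-3)*(-3)*e21
= (4 - 9)*e12
= -5*e12
Coefficient = -5


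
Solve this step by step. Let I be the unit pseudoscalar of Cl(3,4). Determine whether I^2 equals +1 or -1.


The pseudoscalar I = e1...e_n (product of all n generators) of Cl(p,q) satisfies I^2 = (-1)^(q + n(n-1)/2).
p = 3, q = 4, n = p + q = 7
n(n-1)/2 = 7 * 6 / 2 = 21
Exponent = q + n(n-1)/2 = 4 + 21 = 25
I^2 = (-1)^25 = -1


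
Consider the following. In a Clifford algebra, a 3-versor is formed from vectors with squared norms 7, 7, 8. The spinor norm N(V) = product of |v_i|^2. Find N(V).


Spinor norm N(V) = |v1|^2 * |v2|^2 * ... * |v3|^2
= 7 * 7 * 8
Running product: 7, 49, 392
N(V) = 392


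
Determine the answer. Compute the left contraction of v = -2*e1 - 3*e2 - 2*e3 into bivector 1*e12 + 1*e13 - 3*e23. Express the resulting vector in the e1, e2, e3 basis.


Left contraction v _| B = <vB>_1 (grade-1 part of the geometric product vB).
Using e1_|e12 = e2, e2_|e12 = -e1, e1_|e13 = e3, e3_|e13 = -e1, e2_|e23 = e3, e3_|e23 = -e2:
e1 coeff: -v2*b12 - v3*b13 = -(-3)*(1) - (-2)*(1) = 5
e2 coeff: v1*b12 - v3*b23 = (-2)*(1) - (-2)*(-3) = -8
e3 coeff: v1*b13 + v2*b23 = (-2)*(1) + (-3)*(-3) = 7
v _| B = 5*e1 - 8*e2 + 7*e3


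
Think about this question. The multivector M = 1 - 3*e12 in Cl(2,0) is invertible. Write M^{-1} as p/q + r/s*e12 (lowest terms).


M = 1 - 3*e12, where e12^2 = -1.
Since M commutes with its reverse ~M = a - b*e12, M * ~M = a^2 - b^2*e12^2 = a^2 + b^2.
So M^{-1} = ~M / (a^2 + b^2) = (a - b*e12)/(a^2 + b^2).
a^2 + b^2 = 1 + 9 = 10
Scalar part = 1/10 = 1/10
Bivector coeff = 3/10 = 3/10
M^{-1} = 1/10 + 3/10*e12


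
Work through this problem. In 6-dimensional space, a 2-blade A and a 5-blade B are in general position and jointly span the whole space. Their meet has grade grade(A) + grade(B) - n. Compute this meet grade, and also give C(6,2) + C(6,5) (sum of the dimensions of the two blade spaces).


Meet grade = grade(A) + grade(B) - n
= 2 + 5 - 6 = 1
C(6,2) = 15
C(6,5) = 6
dim_A + dim_B = 15 + 6 = 21


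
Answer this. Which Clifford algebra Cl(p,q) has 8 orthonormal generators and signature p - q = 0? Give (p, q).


We need p + q = 8 and p - q = 0.
Adding: 2p = 8 + 0 = 8, so p = 4.
Then q = 8 - 4 = 4.
(p, q) = (4, 4)


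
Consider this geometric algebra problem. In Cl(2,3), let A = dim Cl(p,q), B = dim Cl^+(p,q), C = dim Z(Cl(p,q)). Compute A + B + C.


n = 2 + 3 = 5
Total dim = 2^5 = 32
Even subalgebra dim = 2^4 = 16
n is odd, so center dim = 2
Sum = 32 + 16 + 2 = 50


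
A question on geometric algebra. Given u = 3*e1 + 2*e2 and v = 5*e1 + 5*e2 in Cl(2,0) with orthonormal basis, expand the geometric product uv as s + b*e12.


Expand: (3*e1 + 2*e2)(5*e1 + 5*e2)
= 3*5*e1e1 + 3*5*e1e2 + 2*5*e2e1 + 2*5*e2e2
Using e1^2 = e2^2 = 1, e2e1 = -e1e2:
Scalar part s = 3*5 + 2*5 = 15 + 10 = 25
Bivector part b = 3*5 - 2*5 = 15 - 10 = 5
uv = 25 + 5*e12


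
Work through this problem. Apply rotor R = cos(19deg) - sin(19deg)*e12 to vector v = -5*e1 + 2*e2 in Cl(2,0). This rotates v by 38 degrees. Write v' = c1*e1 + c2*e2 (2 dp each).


Rotor R = cos(19deg) - sin(19deg)*e12
Rotation angle theta = 2 * 19 = 38 degrees
v' = R*v*~R rotates v by theta.
cos(38deg) = 0.7880, sin(38deg) = 0.6157
v'_1 = -5*cos(38deg) - 2*sin(38deg)
= -5*0.7880 - 2*0.6157
= -5.17
v'_2 = -5*sin(38deg) + 2*cos(38deg)
= -5*0.6157 + 2*0.7880
= -1.50
v' = -5.17*e1 - 1.50*e2


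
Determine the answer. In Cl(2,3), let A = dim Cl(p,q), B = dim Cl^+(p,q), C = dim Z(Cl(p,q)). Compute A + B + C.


n = 2 + 3 = 5
Total dim = 2^5 = 32
Even subalgebra dim = 2^4 = 16
n is odd, so center dim = 2
Sum = 32 + 16 + 2 = 50


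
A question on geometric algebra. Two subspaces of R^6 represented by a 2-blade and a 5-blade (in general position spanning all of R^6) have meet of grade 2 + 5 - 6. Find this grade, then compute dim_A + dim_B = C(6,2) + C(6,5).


Meet grade = grade(A) + grade(B) - n
= 2 + 5 - 6 = 1
C(6,2) = 15
C(6,5) = 6
dim_A + dim_B = 15 + 6 = 21


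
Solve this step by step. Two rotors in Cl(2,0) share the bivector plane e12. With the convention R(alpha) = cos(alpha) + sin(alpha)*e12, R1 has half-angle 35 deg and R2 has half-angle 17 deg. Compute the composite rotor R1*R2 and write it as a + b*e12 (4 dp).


Same-plane rotors commute and their half-angles add:
R1*R2 = cos(a1 + a2) + sin(a1 + a2)*e12.
a1 + a2 = 35 + 17 = 52 deg
cos(52 deg) = 0.6157
sin(52 deg) = 0.7880
R1*R2 = 0.6157 + 0.7880*e12


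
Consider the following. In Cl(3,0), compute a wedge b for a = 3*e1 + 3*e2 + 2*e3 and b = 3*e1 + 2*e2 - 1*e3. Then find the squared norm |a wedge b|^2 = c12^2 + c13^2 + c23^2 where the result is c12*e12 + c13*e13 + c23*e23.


a wedge b = (a1*b2 - a2*b1)*e12 + (a1*b3 - a3*b1)*e13 + (a2*b3 - a3*b2)*e23
e12 coeff: 3*2 - 3*3 = 6 - 9 = -3
e13 coeff: 3*(-1) - 2*3 = -3 - 6 = -9
e23 coeff: 3*(-1) - 2*2 = -3 - 4 = -7
|a wedge b|^2 = (-3)^2 + (-9)^2 + (-7)^2
= 9 + 81 + 49
= 139


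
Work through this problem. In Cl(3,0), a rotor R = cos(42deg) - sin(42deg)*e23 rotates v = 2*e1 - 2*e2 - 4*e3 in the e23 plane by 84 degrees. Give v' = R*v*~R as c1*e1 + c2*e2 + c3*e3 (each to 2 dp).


Rotor R = cos(42deg) - sin(42deg)*e23
Rotation angle theta = 2 * 42 = 84 degrees in the e23 plane (e2 -> e3).
The component perpendicular to the plane (e1) is invariant: v'_1 = v1 = 2.00
cos(84deg) = 0.1045, sin(84deg) = 0.9945
v'_2 = v2*cos(theta) - v3*sin(theta) = -2*0.1045 - (-4)*0.9945 = 3.77
v'_3 = v2*sin(theta) + v3*cos(theta) = -2*0.9945 + (-4)*0.1045 = -2.41
v' = 2.00*e1 + 3.77*e2 - 2.41*e3


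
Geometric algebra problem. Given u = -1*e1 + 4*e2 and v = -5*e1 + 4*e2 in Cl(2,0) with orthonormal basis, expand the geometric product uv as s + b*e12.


Expand: (-1*e1 + 4*e2)(-5*e1 + 4*e2)
= (-1)*(-5)*e1e1 + (-1)*4*e1e2 + 4*(-5)*e2e1 + 4*4*e2e2
Using e1^2 = e2^2 = 1, e2e1 = -e1e2:
Scalar part s = (-1)*(-5) + 4*4 = 5 + 16 = 21
Bivector part b = (-1)*4 - 4*(-5) = -4 - (-20) = 16
uv = 21 + 16*e12


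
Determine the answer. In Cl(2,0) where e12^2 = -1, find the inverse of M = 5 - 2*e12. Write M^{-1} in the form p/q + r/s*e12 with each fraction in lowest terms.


M = 5 - 2*e12, where e12^2 = -1.
Since M commutes with its reverse ~M = a - b*e12, M * ~M = a^2 - b^2*e12^2 = a^2 + b^2.
So M^{-1} = ~M / (a^2 + b^2) = (a - b*e12)/(a^2 + b^2).
a^2 + b^2 = 25 + 4 = 29
Scalar part = 5/29 = 5/29
Bivector coeff = 2/29 = 2/29
M^{-1} = 5/29 + 2/29*e12


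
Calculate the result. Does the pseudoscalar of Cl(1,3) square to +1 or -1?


The pseudoscalar I = e1...e_n (product of all n generators) of Cl(p,q) satisfies I^2 = (-1)^(q + n(n-1)/2).
p = 1, q = 3, n = p + q = 4
n(n-1)/2 = 4 * 3 / 2 = 6
Exponent = q + n(n-1)/2 = 3 + 6 = 9
I^2 = (-1)^9 = -1


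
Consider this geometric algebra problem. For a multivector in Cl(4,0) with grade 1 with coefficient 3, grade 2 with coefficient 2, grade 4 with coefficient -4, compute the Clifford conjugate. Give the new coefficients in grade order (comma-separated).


Clifford conjugate sign for grade k: (-1)^(k(k+1)/2)
Grade 1: (-1)^(1*2/2) = (-1)^1 = -1, coeff 3 -> -3
Grade 2: (-1)^(2*3/2) = (-1)^3 = -1, coeff 2 -> -2
Grade 4: (-1)^(4*5/2) = (-1)^10 = 1, coeff -4 -> -4
Conjugated coefficients: -3, -2, -4


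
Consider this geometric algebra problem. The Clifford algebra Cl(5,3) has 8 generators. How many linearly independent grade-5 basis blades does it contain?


Number of grade-k basis blades in Cl(p,q) with n = p + q is C(n, k).
n = 5 + 3 = 8
C(8, 5) = 8! / (5! * 3!)
= 40320 / (120 * 6)
= 56


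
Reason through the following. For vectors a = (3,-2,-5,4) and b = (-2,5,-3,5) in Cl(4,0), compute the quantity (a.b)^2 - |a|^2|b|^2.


a . b = 3*(-2) + (-2)*5 + (-5)*(-3) + 4*5
= -6 + (-10) + 15 + 20 = 19
|a|^2 = 3^2 + (-2)^2 + (-5)^2 + 4^2 = 54
|b|^2 = (-2)^2 + 5^2 + (-3)^2 + 5^2 = 63
(a.b)^2 = 19^2 = 361
|a|^2 * |b|^2 = 54 * 63 = 3402
Result = 361 - 3402 = -3041


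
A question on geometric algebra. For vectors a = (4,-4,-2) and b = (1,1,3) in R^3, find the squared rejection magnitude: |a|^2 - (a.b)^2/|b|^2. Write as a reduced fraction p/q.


|a|^2 = 4^2 + (-4)^2 + (-2)^2 = 36
|b|^2 = 1^2 + 1^2 + 3^2 = 11
a . b = 4*1 + (-4)*1 + (-2)*3 = -6
(a.b)^2 = (-6)^2 = 36
|rej|^2 = 36 - 36/11
= (396 - 36)/11
= 360/11
In lowest terms: 360/11


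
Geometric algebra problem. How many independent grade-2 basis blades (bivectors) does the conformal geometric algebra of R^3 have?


The conformal model of R^3 uses Cl(4,1) with m = 3 + 2 = 5 generators.
Number of grade-2 blades = C(m, 2) = C(5, 2)
= 5*4/2 = 10


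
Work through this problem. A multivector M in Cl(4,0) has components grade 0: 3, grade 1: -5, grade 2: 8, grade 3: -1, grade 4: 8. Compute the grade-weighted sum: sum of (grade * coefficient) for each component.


Grade-weighted sum = sum of grade_k * coefficient_k
0*3 = 0
1*(-5) = -5
2*8 = 16
3*(-1) = -3
4*8 = 32
Total = 0 + (-5) + 16 + (-3) + 32 = 40


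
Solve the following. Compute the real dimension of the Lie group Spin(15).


Spin(n) double-covers SO(n); both have Lie algebra so(n) of dimension n(n-1)/2.
n = 15
n(n-1) = 15 * 14 = 210
dim Spin(15) = 210/2 = 105


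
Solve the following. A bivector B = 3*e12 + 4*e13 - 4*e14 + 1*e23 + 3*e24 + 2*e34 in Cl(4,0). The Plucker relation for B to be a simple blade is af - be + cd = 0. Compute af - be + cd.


Plucker relation: af - be + cd
a*f = 3*2 = 6
b*e = 4*3 = 12
c*d = (-4)*1 = -4
af - be + cd = 6 - 12 + (-4)
= -10


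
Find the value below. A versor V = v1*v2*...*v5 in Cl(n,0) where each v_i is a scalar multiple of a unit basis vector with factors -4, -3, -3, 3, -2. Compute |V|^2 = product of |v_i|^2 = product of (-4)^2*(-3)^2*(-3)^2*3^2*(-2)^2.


Each vector v_i has |v_i|^2 = s_i^2
Squared scales: (-4)^2 = 16, (-3)^2 = 9, (-3)^2 = 9, 3^2 = 9, (-2)^2 = 4
|V|^2 = 16 * 9 * 9 * 9 * 4
= 46656


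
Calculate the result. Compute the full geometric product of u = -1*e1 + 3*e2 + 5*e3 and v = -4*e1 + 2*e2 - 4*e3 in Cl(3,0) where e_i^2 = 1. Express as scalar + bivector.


In Cl(3,0): e_i^2 = 1, e_ie_j = -e_je_i for i != j.
Scalar part = u . v = (-1)*(-4) + 3*2 + 5*(-4)
= 4 + 6 + (-20) = -10
e12 coeff = (-1)*2 - 3*(-4) = -2 - (-12) = 10
e13 coeff = (-1)*(-4) - 5*(-4) = 4 - (-20) = 24
e23 coeff = 3*(-4) - 5*2 = -12 - 10 = -22
uv = -10 + 10*e12 + 24*e13 - 22*e23


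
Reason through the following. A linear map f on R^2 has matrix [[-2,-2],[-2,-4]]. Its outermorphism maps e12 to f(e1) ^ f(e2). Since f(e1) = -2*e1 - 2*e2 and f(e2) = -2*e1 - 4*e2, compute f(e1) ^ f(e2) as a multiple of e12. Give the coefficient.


The outermorphism of a linear map f sends e1^e2 to f(e1)^f(e2).
f(e1) = -2*e1 - 2*e2
f(e2) = -2*e1 - 4*e2
f(e1) ^ f(e2) = (-2*e1 - 2*e2) ^ (-2*e1 - 4*e2)
= (-2)*(-4)*e12 + (-2)*(-2)*e21
= (8 - 4)*e12
= 4*e12
Coefficient = 4


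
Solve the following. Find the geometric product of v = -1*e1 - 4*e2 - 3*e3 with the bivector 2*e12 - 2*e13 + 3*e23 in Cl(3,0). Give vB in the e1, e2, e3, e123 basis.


vB has grade-1 (vector) and grade-3 (trivector) parts: vB = (v _| B) + (v ^ B).
Vector part <vB>_1:
  e1: -v2*b12 - v3*b13 = -(-4)*(2) - (-3)*(-2) = 2
  e2: v1*b12 - v3*b23 = (-1)*(2) - (-3)*(3) = 7
  e3: v1*b13 + v2*b23 = (-1)*(-2) + (-4)*(3) = -10
Trivector part <vB>_3:
  e123: v1*b23 - v2*b13 + v3*b12 = (-1)*(3) - (-4)*(-2) + (-3)*(2) = -17
vB = 2*e1 + 7*e2 - 10*e3 - 17*e123


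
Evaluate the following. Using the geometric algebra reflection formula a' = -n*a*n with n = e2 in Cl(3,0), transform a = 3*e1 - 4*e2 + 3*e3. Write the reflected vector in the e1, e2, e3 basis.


Reflection formula: a' = -n*a*n, with n = e2 (unit vector, n^2 = 1).
For reflection through hyperplane perp to e2:
The component along e2 flips sign, others stay.
a = (3, -4, 3)
a' = (3, 4, 3)
a' = 3*e1 + 4*e2 + 3*e3


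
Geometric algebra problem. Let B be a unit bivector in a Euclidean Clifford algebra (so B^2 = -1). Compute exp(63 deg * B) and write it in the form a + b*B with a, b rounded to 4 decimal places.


For a unit bivector B with B^2 = -1, the exponential series gives
e^(theta*B) = cos(theta) + sin(theta)*B (the GA analogue of Euler's formula).
theta = 63 degrees = 1.099557 rad
cos(63 deg) = 0.4540
sin(63 deg) = 0.8910
exp(theta*B) = 0.4540 + 0.8910*B


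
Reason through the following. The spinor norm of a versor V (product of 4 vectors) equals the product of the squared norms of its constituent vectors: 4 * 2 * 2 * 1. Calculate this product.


Spinor norm N(V) = |v1|^2 * |v2|^2 * ... * |v4|^2
= 4 * 2 * 2 * 1
Running product: 4, 8, 16, 16
N(V) = 16


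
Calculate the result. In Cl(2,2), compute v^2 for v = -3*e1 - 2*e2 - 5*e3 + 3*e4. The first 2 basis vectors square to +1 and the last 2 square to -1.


v^2 = sum of c_i^2 * e_i^2
Positive signature terms (e_i^2 = +1): (-3)^2 + (-2)^2 = 13
Negative signature terms (e_j^2 = -1): (-5)^2 + 3^2 = 34
v^2 = 13 - 34 = -21


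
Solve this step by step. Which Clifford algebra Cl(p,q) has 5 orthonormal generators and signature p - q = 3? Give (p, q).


We need p + q = 5 and p - q = 3.
Adding: 2p = 5 + 3 = 8, so p = 4.
Then q = 5 - 4 = 1.
(p, q) = (4, 1)


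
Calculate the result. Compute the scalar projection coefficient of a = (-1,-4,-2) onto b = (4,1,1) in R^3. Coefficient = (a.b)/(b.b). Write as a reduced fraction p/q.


Projection coefficient = (a . b) / (b . b)
a . b = (-1)*4 + (-4)*1 + (-2)*1
= -4 + (-4) + (-2) = -10
b . b = 4^2 + 1^2 + 1^2
= 16 + 1 + 1 = 18
Coefficient = -10/18
In lowest terms: -5/9


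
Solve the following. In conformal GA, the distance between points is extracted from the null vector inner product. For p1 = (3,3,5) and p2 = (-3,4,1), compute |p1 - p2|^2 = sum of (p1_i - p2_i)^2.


p1 - p2 = (6, -1, 4)
|p1 - p2|^2 = 6^2 + (-1)^2 + 4^2
= 36 + 1 + 16
= 53


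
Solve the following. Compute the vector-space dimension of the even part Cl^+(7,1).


Even subalgebra dimension = 2^(n-1)
n = 7 + 1 = 8
2^(8 - 1) = 2^7 = 128
Verification: sum of C(8,k) for even k = 1 + 28 + 70 + 28 + 1 = 128
Result = 128


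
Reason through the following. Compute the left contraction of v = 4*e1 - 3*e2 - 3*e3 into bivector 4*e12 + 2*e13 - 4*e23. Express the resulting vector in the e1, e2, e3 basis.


Left contraction v _| B = <vB>_1 (grade-1 part of the geometric product vB).
Using e1_|e12 = e2, e2_|e12 = -e1, e1_|e13 = e3, e3_|e13 = -e1, e2_|e23 = e3, e3_|e23 = -e2:
e1 coeff: -v2*b12 - v3*b13 = -(-3)*(4) - (-3)*(2) = 18
e2 coeff: v1*b12 - v3*b23 = (4)*(4) - (-3)*(-4) = 4
e3 coeff: v1*b13 + v2*b23 = (4)*(2) + (-3)*(-4) = 20
v _| B = 18*e1 + 4*e2 + 20*e3


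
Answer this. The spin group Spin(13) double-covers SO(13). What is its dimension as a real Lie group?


Spin(n) double-covers SO(n); both have Lie algebra so(n) of dimension n(n-1)/2.
n = 13
n(n-1) = 13 * 12 = 156
dim Spin(13) = 156/2 = 78


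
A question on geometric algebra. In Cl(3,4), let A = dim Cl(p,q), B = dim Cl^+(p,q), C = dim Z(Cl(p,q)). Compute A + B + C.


n = 3 + 4 = 7
Total dim = 2^7 = 128
Even subalgebra dim = 2^6 = 64
n is odd, so center dim = 2
Sum = 128 + 64 + 2 = 194


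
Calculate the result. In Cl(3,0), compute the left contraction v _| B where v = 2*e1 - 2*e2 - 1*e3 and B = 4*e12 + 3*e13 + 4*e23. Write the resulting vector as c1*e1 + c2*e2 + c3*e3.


Left contraction v _| B = <vB>_1 (grade-1 part of the geometric product vB).
Using e1_|e12 = e2, e2_|e12 = -e1, e1_|e13 = e3, e3_|e13 = -e1, e2_|e23 = e3, e3_|e23 = -e2:
e1 coeff: -v2*b12 - v3*b13 = -(-2)*(4) - (-1)*(3) = 11
e2 coeff: v1*b12 - v3*b23 = (2)*(4) - (-1)*(4) = 12
e3 coeff: v1*b13 + v2*b23 = (2)*(3) + (-2)*(4) = -2
v _| B = 11*e1 + 12*e2 - 2*e3


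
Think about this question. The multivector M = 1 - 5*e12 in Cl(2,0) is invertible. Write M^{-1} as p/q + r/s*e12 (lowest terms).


M = 1 - 5*e12, where e12^2 = -1.
Since M commutes with its reverse ~M = a - b*e12, M * ~M = a^2 - b^2*e12^2 = a^2 + b^2.
So M^{-1} = ~M / (a^2 + b^2) = (a - b*e12)/(a^2 + b^2).
a^2 + b^2 = 1 + 25 = 26
Scalar part = 1/26 = 1/26
Bivector coeff = 5/26 = 5/26
M^{-1} = 1/26 + 5/26*e12


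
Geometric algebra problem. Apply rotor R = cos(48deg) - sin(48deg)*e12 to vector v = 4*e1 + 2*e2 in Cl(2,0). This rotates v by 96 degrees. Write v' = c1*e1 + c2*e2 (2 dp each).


Rotor R = cos(48deg) - sin(48deg)*e12
Rotation angle theta = 2 * 48 = 96 degrees
v' = R*v*~R rotates v by theta.
cos(96deg) = -0.1045, sin(96deg) = 0.9945
v'_1 = 4*cos(96deg) - 2*sin(96deg)
= 4*(-0.1045) - 2*0.9945
= -2.41
v'_2 = 4*sin(96deg) + 2*cos(96deg)
= 4*0.9945 + 2*(-0.1045)
= 3.77
v' = -2.41*e1 + 3.77*e2


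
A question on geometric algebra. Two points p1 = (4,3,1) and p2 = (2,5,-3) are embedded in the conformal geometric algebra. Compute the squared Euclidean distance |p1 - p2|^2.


p1 - p2 = (2, -2, 4)
|p1 - p2|^2 = 2^2 + (-2)^2 + 4^2
= 4 + 4 + 16
= 24


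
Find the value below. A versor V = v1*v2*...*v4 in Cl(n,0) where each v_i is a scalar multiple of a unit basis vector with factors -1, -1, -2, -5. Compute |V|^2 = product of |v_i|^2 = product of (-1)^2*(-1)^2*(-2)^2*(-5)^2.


Each vector v_i has |v_i|^2 = s_i^2
Squared scales: (-1)^2 = 1, (-1)^2 = 1, (-2)^2 = 4, (-5)^2 = 25
|V|^2 = 1 * 1 * 4 * 25
= 100


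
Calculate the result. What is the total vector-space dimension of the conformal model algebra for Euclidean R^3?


The conformal model of R^3 uses Cl(4,1): the 3 Euclidean generators plus two extra orthogonal generators e+ (e+^2 = +1) and e- (e-^2 = -1), from which the null vectors e0, einf are built.
Number of generators m = 3 + 2 = 5.
dim Cl(p,q) = 2^m = 2^5 = 32


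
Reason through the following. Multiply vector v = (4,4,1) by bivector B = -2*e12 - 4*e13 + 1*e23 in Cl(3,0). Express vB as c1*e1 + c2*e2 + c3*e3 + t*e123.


vB has grade-1 (vector) and grade-3 (trivector) parts: vB = (v _| B) + (v ^ B).
Vector part <vB>_1:
  e1: -v2*b12 - v3*b13 = -(4)*(-2) - (1)*(-4) = 12
  e2: v1*b12 - v3*b23 = (4)*(-2) - (1)*(1) = -9
  e3: v1*b13 + v2*b23 = (4)*(-4) + (4)*(1) = -12
Trivector part <vB>_3:
  e123: v1*b23 - v2*b13 + v3*b12 = (4)*(1) - (4)*(-4) + (1)*(-2) = 18
vB = 12*e1 - 9*e2 - 12*e3 + 18*e123


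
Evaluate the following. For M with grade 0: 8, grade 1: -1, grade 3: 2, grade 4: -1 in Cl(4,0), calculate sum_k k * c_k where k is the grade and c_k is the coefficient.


Grade-weighted sum = sum of grade_k * coefficient_k
0*8 = 0
1*(-1) = -1
3*2 = 6
4*(-1) = -4
Total = 0 + (-1) + 6 + (-4) = 1


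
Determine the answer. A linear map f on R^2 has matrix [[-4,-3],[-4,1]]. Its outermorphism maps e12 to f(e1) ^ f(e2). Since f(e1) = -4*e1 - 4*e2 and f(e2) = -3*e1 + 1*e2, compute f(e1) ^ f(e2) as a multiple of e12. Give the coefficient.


The outermorphism of a linear map f sends e1^e2 to f(e1)^f(e2).
f(e1) = -4*e1 - 4*e2
f(e2) = -3*e1 + 1*e2
f(e1) ^ f(e2) = (-4*e1 - 4*e2) ^ (-3*e1 + 1*e2)
= (-4)*1*e12 + (-4)*(-3)*e21
= (-4 - 12)*e12
= -16*e12
Coefficient = -16


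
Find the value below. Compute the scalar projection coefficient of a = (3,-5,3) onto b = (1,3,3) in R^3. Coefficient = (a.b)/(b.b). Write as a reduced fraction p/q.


Projection coefficient = (a . b) / (b . b)
a . b = 3*1 + (-5)*3 + 3*3
= 3 + (-15) + 9 = -3
b . b = 1^2 + 3^2 + 3^2
= 1 + 9 + 9 = 19
Coefficient = -3/19
In lowest terms: -3/19


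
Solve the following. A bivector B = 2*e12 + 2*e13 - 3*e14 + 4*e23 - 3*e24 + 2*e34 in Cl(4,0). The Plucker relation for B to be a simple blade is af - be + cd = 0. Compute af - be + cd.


Plucker relation: af - be + cd
a*f = 2*2 = 4
b*e = 2*(-3) = -6
c*d = (-3)*4 = -12
af - be + cd = 4 - (-6) + (-12)
= -2


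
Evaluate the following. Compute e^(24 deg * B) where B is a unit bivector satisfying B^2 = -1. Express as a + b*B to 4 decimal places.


For a unit bivector B with B^2 = -1, the exponential series gives
e^(theta*B) = cos(theta) + sin(theta)*B (the GA analogue of Euler's formula).
theta = 24 degrees = 0.418879 rad
cos(24 deg) = 0.9135
sin(24 deg) = 0.4067
exp(theta*B) = 0.9135 + 0.4067*B


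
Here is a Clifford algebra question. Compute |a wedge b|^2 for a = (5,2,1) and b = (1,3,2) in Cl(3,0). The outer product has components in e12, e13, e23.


a wedge b = (a1*b2 - a2*b1)*e12 + (a1*b3 - a3*b1)*e13 + (a2*b3 - a3*b2)*e23
e12 coeff: 5*3 - 2*1 = 15 - 2 = 13
e13 coeff: 5*2 - 1*1 = 10 - 1 = 9
e23 coeff: 2*2 - 1*3 = 4 - 3 = 1
|a wedge b|^2 = 13^2 + 9^2 + 1^2
= 169 + 81 + 1
= 251


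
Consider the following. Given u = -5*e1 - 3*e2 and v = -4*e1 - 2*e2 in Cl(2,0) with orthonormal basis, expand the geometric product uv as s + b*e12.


Expand: (-5*e1 - 3*e2)(-4*e1 - 2*e2)
= (-5)*(-4)*e1e1 + (-5)*(-2)*e1e2 + (-3)*(-4)*e2e1 + (-3)*(-2)*e2e2
Using e1^2 = e2^2 = 1, e2e1 = -e1e2:
Scalar part s = (-5)*(-4) + (-3)*(-2) = 20 + 6 = 26
Bivector part b = (-5)*(-2) - (-3)*(-4) = 10 - 12 = -2
uv = 26 - 2*e12


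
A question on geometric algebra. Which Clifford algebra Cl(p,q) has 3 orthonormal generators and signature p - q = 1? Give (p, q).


We need p + q = 3 and p - q = 1.
Adding: 2p = 3 + 1 = 4, so p = 2.
Then q = 3 - 2 = 1.
(p, q) = (2, 1)


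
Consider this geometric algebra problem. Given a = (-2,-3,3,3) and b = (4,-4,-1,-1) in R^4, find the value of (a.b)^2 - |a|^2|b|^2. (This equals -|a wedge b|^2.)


a . b = (-2)*4 + (-3)*(-4) + 3*(-1) + 3*(-1)
= -8 + 12 + (-3) + (-3) = -2
|a|^2 = (-2)^2 + (-3)^2 + 3^2 + 3^2 = 31
|b|^2 = 4^2 + (-4)^2 + (-1)^2 + (-1)^2 = 34
(a.b)^2 = (-2)^2 = 4
|a|^2 * |b|^2 = 31 * 34 = 1054
Result = 4 - 1054 = -1050


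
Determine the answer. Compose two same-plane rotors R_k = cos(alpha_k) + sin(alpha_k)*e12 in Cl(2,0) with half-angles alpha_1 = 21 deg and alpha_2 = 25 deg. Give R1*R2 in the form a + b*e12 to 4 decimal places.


Same-plane rotors commute and their half-angles add:
R1*R2 = cos(a1 + a2) + sin(a1 + a2)*e12.
a1 + a2 = 21 + 25 = 46 deg
cos(46 deg) = 0.6947
sin(46 deg) = 0.7193
R1*R2 = 0.6947 + 0.7193*e12


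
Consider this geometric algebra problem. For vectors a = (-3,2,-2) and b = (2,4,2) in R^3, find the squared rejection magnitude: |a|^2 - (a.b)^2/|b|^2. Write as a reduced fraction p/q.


|a|^2 = (-3)^2 + 2^2 + (-2)^2 = 17
|b|^2 = 2^2 + 4^2 + 2^2 = 24
a . b = (-3)*2 + 2*4 + (-2)*2 = -2
(a.b)^2 = (-2)^2 = 4
|rej|^2 = 17 - 4/24
= (408 - 4)/24
= 404/24
In lowest terms: 101/6


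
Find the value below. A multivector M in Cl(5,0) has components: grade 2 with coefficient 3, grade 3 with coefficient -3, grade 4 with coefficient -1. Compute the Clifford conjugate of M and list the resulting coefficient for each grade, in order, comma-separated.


Clifford conjugate sign for grade k: (-1)^(k(k+1)/2)
Grade 2: (-1)^(2*3/2) = (-1)^3 = -1, coeff 3 -> -3
Grade 3: (-1)^(3*4/2) = (-1)^6 = 1, coeff -3 -> -3
Grade 4: (-1)^(4*5/2) = (-1)^10 = 1, coeff -1 -> -1
Conjugated coefficients: -3, -3, -1


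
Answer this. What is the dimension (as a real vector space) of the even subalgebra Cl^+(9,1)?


Even subalgebra dimension = 2^(n-1)
n = 9 + 1 = 10
2^(10 - 1) = 2^9 = 512
Verification: sum of C(10,k) for even k = 1 + 45 + 210 + 210 + 45 + 1 = 512
Result = 512
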